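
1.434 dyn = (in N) 1.434e-05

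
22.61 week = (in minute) 2.279e+05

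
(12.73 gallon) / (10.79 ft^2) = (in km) 4.807e-05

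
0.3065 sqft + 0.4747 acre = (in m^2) 1921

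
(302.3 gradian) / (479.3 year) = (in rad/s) 3.142e-10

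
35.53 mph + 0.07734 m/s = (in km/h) 57.46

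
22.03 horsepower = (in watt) 1.643e+04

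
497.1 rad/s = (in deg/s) 2.848e+04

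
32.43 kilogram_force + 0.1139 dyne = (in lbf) 71.5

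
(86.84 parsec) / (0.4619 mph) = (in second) 1.298e+19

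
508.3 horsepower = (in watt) 3.79e+05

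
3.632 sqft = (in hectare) 3.374e-05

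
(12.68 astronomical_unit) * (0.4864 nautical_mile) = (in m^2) 1.709e+15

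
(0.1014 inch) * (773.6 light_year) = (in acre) 4.658e+12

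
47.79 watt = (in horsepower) 0.06409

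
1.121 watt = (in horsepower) 0.001503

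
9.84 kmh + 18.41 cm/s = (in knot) 5.671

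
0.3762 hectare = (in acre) 0.9296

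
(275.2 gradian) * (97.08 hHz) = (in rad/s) 4.197e+04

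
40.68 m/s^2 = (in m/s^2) 40.68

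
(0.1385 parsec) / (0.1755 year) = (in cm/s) 7.722e+10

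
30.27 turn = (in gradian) 1.211e+04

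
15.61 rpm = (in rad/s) 1.635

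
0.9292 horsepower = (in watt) 692.9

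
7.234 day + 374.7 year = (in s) 1.182e+10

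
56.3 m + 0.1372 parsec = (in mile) 2.631e+12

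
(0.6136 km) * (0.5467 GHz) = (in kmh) 1.208e+12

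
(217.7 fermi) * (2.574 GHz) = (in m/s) 0.0005604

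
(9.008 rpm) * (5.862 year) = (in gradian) 1.11e+10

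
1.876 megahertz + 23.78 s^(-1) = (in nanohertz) 1.876e+15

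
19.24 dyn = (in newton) 0.0001924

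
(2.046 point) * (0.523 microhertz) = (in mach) 1.109e-12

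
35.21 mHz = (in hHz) 0.0003521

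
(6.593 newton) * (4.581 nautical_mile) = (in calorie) 1.337e+04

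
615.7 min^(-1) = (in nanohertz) 1.026e+10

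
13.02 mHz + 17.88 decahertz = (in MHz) 0.0001788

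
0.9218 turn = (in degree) 331.8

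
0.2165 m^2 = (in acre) 5.35e-05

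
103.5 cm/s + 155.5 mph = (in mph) 157.8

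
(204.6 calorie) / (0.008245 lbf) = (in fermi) 2.334e+19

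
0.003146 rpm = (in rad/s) 0.0003294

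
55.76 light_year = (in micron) 5.275e+23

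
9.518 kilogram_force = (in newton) 93.34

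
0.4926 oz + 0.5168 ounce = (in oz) 1.009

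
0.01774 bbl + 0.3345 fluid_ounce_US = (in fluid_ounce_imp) 99.61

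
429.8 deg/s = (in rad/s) 7.501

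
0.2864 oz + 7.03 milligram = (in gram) 8.126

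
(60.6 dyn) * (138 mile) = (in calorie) 32.17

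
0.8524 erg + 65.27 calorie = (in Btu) 0.2588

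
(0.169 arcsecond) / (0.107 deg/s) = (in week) 7.254e-10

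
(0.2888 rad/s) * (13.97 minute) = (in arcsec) 4.993e+07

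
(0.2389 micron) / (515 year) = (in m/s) 1.471e-17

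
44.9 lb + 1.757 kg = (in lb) 48.77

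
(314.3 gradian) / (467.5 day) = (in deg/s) 7.003e-06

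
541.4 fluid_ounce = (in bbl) 0.1007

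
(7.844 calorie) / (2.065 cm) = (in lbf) 357.3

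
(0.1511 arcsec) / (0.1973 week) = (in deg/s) 3.517e-10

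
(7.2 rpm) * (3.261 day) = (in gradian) 1.352e+07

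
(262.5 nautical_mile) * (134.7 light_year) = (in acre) 1.531e+20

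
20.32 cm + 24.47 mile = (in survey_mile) 24.47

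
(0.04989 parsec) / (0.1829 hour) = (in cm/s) 2.338e+14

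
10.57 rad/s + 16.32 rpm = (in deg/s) 703.5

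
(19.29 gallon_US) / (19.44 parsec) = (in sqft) 1.31e-18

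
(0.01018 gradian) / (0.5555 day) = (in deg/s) 1.909e-07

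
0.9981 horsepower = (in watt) 744.3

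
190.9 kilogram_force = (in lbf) 420.9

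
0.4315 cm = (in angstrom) 4.315e+07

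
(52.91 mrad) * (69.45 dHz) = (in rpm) 3.509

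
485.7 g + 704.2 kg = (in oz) 2.486e+04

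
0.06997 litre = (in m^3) 6.997e-05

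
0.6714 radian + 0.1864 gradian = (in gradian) 42.93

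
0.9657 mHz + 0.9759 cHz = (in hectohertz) 0.0001072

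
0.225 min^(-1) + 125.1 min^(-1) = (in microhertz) 2.089e+06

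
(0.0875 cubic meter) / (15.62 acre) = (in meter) 1.384e-06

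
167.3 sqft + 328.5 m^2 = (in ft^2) 3703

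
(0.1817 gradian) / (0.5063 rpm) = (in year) 1.707e-09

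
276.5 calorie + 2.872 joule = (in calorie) 277.2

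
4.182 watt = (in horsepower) 0.005608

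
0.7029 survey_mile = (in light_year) 1.196e-13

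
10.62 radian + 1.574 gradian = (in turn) 1.694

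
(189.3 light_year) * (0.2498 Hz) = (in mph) 1.001e+18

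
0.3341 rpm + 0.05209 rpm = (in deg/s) 2.317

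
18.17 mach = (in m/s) 6187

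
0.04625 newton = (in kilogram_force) 0.004716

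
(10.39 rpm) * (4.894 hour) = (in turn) 3051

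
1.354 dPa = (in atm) 1.336e-06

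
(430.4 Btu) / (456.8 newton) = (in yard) 1087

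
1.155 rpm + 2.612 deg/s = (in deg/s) 9.542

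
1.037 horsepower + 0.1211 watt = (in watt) 773.4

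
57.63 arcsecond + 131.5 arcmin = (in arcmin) 132.5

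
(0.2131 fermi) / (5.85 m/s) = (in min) 6.071e-19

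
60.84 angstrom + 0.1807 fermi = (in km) 6.084e-12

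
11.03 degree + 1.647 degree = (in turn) 0.03521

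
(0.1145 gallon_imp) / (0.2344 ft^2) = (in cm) 2.39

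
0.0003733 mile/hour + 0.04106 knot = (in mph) 0.04762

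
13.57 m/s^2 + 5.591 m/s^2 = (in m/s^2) 19.16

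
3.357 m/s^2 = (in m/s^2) 3.357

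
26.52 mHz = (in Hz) 0.02652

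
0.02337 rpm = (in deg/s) 0.1402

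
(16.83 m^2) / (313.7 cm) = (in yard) 5.867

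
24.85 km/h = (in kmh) 24.85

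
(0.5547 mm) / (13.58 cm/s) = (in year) 1.295e-10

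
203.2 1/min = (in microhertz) 3.387e+06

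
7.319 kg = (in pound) 16.14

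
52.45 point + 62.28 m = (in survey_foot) 204.4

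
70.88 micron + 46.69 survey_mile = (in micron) 7.514e+10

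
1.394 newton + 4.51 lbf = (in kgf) 2.188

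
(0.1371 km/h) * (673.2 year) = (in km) 8.085e+05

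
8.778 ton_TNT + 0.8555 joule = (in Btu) 3.481e+07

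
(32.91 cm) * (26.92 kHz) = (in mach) 26.02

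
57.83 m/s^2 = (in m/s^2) 57.83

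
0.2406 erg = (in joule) 2.406e-08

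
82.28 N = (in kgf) 8.39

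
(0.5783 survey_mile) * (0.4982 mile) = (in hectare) 74.62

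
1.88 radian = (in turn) 0.2992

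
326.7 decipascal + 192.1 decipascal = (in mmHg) 0.3891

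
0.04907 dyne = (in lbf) 1.103e-07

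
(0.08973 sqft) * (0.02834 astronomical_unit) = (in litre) 3.534e+10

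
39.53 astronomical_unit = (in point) 1.676e+16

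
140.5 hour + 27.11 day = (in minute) 4.747e+04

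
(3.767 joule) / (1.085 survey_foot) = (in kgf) 1.162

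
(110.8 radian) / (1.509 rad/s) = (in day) 0.0008498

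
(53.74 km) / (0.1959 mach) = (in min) 13.43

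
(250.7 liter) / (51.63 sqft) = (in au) 3.494e-13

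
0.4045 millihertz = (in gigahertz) 4.045e-13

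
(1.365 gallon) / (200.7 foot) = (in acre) 2.087e-08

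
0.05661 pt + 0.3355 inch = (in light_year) 9.029e-19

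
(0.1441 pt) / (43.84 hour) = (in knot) 6.261e-10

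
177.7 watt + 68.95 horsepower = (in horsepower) 69.19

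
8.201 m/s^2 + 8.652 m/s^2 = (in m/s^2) 16.85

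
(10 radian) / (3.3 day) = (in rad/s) 3.507e-05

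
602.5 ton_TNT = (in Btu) 2.389e+09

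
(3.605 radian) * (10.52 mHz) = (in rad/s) 0.03792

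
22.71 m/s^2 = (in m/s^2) 22.71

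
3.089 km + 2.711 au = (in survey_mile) 2.52e+08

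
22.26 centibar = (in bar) 0.2226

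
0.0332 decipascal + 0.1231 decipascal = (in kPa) 1.563e-05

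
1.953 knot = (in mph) 2.247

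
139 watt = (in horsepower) 0.1864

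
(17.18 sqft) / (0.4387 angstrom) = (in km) 3.638e+07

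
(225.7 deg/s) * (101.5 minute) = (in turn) 3818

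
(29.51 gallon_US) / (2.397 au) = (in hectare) 3.115e-17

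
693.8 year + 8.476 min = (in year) 693.8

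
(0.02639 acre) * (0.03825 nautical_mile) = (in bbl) 4.758e+04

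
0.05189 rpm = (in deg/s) 0.3113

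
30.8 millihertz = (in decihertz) 0.308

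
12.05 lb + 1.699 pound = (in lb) 13.75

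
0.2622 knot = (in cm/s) 13.49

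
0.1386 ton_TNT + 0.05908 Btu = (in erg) 5.799e+15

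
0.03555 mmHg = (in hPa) 0.0474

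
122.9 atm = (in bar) 124.5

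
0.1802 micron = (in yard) 1.971e-07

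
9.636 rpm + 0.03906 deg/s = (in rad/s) 1.01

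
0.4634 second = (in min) 0.007723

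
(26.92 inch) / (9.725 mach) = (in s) 0.0002065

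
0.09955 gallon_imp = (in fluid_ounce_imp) 15.93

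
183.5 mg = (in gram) 0.1835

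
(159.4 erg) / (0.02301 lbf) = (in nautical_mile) 8.409e-08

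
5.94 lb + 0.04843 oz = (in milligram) 2.696e+06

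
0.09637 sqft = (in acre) 2.212e-06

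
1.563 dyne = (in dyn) 1.563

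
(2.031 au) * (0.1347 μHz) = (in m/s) 4.093e+04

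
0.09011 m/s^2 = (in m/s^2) 0.09011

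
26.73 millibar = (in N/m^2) 2673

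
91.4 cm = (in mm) 914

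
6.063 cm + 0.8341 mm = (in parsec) 1.992e-18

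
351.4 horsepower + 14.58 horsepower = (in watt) 2.729e+05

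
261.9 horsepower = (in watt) 1.953e+05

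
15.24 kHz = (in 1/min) 9.144e+05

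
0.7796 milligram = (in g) 0.0007796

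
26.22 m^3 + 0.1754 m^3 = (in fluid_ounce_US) 8.925e+05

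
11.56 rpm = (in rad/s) 1.211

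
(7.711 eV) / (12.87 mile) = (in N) 5.965e-23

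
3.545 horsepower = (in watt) 2644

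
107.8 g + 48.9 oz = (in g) 1494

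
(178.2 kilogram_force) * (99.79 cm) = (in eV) 1.088e+22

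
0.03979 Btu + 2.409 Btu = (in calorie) 617.5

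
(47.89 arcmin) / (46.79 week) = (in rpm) 4.701e-09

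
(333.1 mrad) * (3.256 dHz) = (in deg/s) 6.214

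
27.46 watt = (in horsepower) 0.03682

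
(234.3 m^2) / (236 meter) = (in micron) 9.928e+05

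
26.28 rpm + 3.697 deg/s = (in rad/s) 2.817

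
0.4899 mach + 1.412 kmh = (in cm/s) 1.672e+04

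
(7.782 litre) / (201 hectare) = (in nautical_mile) 2.091e-12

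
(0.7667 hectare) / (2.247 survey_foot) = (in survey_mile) 6.956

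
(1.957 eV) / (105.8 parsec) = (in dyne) 9.604e-33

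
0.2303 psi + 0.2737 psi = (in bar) 0.03475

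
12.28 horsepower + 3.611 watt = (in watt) 9161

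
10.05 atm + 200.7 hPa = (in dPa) 1.038e+07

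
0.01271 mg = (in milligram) 0.01271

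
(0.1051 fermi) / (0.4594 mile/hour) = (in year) 1.623e-23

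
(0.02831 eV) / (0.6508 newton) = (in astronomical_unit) 4.659e-32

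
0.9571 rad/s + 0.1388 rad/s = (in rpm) 10.47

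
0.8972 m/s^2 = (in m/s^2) 0.8972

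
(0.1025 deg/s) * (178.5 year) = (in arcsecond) 2.077e+12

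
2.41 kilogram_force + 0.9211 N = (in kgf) 2.504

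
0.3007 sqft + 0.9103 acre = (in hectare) 0.3684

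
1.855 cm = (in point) 52.58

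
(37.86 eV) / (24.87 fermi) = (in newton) 0.0002439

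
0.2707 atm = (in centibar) 27.43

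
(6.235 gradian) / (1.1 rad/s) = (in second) 0.08904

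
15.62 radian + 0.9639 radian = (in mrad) 1.658e+04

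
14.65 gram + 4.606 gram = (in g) 19.26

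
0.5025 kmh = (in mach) 0.0004099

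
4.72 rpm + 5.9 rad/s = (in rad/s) 6.394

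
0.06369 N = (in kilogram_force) 0.006495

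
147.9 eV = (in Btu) 2.246e-20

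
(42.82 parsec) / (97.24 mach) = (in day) 4.619e+08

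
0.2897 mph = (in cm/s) 12.95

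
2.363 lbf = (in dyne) 1.051e+06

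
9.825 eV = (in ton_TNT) 3.762e-28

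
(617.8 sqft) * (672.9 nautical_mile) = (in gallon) 1.89e+10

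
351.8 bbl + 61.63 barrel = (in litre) 6.573e+04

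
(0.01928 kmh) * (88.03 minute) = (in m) 28.29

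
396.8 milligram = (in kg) 0.0003968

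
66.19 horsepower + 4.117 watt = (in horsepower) 66.2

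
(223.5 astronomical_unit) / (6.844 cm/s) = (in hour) 1.357e+11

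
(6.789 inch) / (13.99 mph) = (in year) 8.743e-10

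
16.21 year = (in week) 845.2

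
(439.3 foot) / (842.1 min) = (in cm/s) 0.265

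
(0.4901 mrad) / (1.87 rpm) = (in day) 2.897e-08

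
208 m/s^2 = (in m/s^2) 208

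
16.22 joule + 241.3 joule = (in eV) 1.607e+21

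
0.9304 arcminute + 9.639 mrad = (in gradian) 0.6309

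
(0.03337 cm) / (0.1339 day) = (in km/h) 1.038e-07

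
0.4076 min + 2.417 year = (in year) 2.417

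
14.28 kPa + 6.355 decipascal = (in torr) 107.1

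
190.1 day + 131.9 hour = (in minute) 2.817e+05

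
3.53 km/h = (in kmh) 3.53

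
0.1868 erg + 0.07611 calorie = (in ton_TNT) 7.611e-11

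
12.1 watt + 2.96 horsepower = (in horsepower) 2.976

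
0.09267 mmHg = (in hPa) 0.1235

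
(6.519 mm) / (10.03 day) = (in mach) 2.209e-11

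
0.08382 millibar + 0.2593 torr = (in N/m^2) 42.95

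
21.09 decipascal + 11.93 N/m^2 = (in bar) 0.0001404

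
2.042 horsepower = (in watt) 1523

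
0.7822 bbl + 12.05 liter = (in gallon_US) 36.04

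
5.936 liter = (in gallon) 1.568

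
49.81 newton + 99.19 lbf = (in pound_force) 110.4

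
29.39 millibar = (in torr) 22.04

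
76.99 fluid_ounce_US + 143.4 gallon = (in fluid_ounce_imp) 1.919e+04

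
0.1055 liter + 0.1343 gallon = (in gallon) 0.1622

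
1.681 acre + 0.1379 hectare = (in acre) 2.022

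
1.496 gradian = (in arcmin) 80.78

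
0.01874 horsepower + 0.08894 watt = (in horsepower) 0.01886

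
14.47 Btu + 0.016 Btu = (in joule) 1.528e+04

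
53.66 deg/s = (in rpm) 8.943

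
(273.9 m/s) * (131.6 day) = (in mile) 1.935e+06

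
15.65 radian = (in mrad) 1.565e+04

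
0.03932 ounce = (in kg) 0.001115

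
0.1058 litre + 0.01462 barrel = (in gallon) 0.642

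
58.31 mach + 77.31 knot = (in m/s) 1.989e+04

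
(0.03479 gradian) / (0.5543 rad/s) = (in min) 1.643e-05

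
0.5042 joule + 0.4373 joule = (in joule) 0.9415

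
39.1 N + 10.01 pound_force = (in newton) 83.63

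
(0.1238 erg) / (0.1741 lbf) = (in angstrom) 159.9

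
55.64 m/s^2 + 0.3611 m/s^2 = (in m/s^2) 56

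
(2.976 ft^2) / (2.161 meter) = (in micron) 1.279e+05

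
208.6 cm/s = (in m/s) 2.086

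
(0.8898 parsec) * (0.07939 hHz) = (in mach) 6.402e+14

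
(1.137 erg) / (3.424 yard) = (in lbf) 8.164e-09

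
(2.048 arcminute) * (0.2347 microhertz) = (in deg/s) 8.011e-09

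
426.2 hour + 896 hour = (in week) 7.87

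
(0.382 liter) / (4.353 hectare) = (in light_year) 9.276e-25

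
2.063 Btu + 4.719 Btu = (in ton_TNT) 1.71e-06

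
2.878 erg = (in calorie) 6.879e-08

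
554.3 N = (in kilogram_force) 56.52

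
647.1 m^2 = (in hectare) 0.06471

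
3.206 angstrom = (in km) 3.206e-13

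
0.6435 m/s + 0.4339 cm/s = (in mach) 0.001903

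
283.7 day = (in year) 0.7773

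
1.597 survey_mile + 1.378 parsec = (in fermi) 4.252e+31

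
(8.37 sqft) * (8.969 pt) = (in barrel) 0.01548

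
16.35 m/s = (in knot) 31.78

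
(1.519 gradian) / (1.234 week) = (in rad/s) 3.197e-08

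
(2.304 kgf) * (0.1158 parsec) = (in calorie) 1.93e+16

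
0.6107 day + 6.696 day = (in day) 7.307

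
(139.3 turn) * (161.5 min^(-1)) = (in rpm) 2.25e+04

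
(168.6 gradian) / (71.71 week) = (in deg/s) 3.499e-06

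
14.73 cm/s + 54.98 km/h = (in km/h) 55.51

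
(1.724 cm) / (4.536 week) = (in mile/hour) 1.406e-08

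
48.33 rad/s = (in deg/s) 2769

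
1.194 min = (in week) 0.0001185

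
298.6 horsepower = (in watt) 2.227e+05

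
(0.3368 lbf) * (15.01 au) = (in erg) 3.364e+19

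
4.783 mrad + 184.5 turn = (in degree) 6.642e+04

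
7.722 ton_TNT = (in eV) 2.017e+29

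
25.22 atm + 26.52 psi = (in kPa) 2738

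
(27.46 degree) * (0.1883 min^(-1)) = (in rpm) 0.01436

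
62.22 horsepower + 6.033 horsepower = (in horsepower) 68.25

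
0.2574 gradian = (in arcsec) 834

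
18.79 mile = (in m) 3.024e+04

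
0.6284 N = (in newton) 0.6284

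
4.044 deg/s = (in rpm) 0.674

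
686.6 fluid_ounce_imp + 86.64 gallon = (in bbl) 2.186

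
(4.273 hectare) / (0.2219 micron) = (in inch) 7.581e+12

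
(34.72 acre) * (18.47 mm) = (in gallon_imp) 5.709e+05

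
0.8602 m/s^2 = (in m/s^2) 0.8602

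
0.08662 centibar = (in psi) 0.01256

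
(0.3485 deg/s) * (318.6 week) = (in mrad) 1.172e+09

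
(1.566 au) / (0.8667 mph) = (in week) 9.997e+05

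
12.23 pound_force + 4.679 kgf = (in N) 100.3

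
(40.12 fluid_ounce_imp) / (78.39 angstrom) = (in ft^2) 1.565e+06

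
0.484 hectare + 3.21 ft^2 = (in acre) 1.196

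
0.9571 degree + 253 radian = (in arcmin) 8.698e+05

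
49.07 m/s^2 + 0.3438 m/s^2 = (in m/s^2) 49.41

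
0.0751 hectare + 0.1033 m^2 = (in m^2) 751.1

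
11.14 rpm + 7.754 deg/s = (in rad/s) 1.302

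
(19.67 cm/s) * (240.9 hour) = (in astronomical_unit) 1.14e-06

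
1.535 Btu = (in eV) 1.011e+22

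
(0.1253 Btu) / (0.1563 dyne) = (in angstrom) 8.458e+17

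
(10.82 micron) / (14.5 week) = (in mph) 2.76e-12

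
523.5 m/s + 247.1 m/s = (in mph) 1724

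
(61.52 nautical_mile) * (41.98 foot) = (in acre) 360.2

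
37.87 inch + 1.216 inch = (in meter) 0.9928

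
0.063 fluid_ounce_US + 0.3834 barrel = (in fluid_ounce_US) 2061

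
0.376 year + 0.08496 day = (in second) 1.186e+07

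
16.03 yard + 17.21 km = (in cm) 1.722e+06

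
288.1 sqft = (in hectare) 0.002677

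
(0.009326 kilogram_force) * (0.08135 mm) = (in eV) 4.644e+13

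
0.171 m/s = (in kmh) 0.6156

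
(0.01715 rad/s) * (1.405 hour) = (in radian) 86.74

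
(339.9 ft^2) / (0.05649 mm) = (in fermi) 5.59e+20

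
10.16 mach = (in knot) 6725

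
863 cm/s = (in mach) 0.02535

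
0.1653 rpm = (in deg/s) 0.9918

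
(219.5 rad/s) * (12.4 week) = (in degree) 9.432e+10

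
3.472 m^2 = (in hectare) 0.0003472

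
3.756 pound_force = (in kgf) 1.704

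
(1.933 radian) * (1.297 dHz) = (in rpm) 2.394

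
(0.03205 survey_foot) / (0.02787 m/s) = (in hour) 9.737e-05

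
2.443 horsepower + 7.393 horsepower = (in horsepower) 9.836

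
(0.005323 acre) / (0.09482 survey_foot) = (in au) 4.982e-09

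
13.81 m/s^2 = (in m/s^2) 13.81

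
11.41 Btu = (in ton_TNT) 2.877e-06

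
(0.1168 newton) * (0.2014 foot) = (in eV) 4.475e+16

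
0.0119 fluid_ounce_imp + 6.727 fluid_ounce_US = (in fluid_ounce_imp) 7.014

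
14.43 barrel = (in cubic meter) 2.294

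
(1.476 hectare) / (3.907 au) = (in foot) 8.285e-08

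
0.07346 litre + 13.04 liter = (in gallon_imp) 2.885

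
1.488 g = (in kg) 0.001488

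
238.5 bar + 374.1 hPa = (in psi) 3465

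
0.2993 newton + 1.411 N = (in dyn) 1.71e+05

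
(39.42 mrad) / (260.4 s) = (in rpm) 0.001446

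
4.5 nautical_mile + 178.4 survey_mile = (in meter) 2.954e+05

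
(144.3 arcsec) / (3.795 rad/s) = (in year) 5.846e-12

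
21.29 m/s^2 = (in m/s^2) 21.29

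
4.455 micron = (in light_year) 4.709e-22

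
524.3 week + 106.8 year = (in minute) 6.142e+07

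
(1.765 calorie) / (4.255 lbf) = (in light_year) 4.124e-17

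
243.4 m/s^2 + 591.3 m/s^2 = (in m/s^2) 834.7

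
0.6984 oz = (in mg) 1.98e+04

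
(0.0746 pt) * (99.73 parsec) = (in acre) 2.001e+10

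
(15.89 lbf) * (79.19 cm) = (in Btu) 0.05305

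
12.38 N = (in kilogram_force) 1.262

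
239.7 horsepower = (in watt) 1.787e+05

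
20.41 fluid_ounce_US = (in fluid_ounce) 20.41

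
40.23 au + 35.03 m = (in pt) 1.706e+16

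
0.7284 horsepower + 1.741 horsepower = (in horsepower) 2.469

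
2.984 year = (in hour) 2.614e+04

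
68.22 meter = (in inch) 2686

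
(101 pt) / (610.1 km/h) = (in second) 0.0002102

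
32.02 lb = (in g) 1.452e+04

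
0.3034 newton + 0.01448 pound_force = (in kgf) 0.03751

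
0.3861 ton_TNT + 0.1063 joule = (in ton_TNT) 0.3861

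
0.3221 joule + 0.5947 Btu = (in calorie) 150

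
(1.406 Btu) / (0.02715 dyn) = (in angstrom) 5.464e+19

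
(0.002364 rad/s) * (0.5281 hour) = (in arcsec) 9.27e+05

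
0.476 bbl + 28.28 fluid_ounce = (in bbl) 0.4813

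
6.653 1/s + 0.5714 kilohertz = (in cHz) 5.781e+04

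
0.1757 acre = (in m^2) 711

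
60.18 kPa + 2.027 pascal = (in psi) 8.729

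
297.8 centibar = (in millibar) 2978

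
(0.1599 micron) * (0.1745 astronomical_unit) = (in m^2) 4174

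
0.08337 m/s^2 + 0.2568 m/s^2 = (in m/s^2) 0.3402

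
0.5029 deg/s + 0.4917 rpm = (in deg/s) 3.453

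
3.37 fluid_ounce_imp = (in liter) 0.09575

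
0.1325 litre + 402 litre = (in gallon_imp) 88.46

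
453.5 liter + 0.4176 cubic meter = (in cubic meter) 0.8711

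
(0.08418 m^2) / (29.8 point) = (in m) 8.007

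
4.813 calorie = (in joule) 20.14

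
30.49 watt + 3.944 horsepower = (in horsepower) 3.985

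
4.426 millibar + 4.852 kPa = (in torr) 39.71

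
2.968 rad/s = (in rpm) 28.34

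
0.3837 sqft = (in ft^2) 0.3837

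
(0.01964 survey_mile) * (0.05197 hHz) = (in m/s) 164.3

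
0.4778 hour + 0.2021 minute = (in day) 0.02005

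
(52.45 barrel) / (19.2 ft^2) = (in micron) 4.675e+06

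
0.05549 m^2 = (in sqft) 0.5973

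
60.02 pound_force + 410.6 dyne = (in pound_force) 60.02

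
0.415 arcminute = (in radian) 0.0001207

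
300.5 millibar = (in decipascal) 3.005e+05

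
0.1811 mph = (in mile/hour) 0.1811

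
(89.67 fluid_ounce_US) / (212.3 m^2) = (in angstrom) 1.249e+05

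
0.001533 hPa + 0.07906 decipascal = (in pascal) 0.1612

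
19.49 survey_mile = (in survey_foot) 1.029e+05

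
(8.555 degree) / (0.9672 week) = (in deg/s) 1.462e-05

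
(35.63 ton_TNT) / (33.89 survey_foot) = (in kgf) 1.472e+09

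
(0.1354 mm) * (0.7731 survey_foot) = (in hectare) 3.191e-09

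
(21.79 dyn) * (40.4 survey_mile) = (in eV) 8.843e+19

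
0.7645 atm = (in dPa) 7.746e+05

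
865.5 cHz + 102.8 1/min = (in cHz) 1037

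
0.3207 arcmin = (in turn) 1.485e-05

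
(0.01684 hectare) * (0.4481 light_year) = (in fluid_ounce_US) 2.414e+22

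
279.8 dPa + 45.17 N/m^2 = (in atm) 0.0007219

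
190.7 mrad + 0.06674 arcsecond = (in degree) 10.93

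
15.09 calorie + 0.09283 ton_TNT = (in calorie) 9.283e+07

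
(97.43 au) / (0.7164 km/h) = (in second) 7.324e+13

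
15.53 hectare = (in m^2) 1.553e+05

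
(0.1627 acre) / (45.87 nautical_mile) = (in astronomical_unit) 5.181e-14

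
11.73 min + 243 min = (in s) 1.528e+04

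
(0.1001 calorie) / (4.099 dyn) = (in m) 1.022e+04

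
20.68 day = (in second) 1.787e+06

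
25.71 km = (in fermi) 2.571e+19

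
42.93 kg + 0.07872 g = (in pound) 94.64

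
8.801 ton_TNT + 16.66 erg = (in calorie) 8.801e+09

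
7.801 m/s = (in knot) 15.16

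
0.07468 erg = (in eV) 4.661e+10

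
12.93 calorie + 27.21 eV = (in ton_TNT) 1.293e-08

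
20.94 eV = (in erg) 3.355e-11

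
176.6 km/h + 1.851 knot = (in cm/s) 5001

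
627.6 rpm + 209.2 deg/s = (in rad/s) 69.37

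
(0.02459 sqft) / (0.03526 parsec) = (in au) 1.404e-29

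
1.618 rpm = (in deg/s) 9.708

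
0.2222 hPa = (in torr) 0.1667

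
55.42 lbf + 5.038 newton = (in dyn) 2.516e+07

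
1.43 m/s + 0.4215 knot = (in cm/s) 164.7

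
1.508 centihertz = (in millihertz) 15.08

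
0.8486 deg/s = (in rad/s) 0.01481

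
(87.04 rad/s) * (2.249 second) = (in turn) 31.16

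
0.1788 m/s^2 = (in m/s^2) 0.1788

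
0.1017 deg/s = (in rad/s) 0.001775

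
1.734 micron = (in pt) 0.004915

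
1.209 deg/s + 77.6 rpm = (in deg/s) 466.8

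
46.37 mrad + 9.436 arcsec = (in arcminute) 159.6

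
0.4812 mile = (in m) 774.4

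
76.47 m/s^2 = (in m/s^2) 76.47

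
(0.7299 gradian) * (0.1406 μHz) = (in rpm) 1.539e-08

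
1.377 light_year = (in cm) 1.303e+18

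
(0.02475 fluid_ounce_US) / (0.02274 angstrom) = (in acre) 79.54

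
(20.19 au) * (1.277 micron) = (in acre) 953.1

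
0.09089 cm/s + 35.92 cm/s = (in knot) 0.7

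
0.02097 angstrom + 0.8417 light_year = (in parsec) 0.2581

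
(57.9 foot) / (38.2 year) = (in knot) 2.848e-08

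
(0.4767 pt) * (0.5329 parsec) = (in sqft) 2.977e+13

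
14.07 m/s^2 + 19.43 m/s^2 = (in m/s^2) 33.5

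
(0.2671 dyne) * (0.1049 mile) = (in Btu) 4.274e-07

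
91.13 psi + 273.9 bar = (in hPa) 2.802e+05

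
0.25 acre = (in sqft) 1.089e+04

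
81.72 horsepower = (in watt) 6.094e+04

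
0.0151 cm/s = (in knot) 0.0002935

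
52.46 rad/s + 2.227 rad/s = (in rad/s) 54.69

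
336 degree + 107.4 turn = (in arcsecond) 1.404e+08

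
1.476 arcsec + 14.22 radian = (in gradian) 905.3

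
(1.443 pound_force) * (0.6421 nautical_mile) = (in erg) 7.633e+10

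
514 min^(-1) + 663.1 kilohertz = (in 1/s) 6.631e+05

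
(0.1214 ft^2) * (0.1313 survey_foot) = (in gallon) 0.1192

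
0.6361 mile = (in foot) 3359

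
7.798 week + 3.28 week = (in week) 11.08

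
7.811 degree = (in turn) 0.0217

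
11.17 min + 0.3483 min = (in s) 691.1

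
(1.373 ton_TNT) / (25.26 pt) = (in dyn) 6.447e+16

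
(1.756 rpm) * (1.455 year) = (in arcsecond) 1.74e+12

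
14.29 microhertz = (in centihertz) 0.001429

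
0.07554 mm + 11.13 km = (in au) 7.44e-08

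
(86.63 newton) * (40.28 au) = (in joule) 5.22e+14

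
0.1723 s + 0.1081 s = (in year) 8.891e-09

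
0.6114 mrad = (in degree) 0.03503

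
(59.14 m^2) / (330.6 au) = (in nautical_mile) 6.457e-16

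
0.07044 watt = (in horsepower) 9.446e-05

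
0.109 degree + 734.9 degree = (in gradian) 816.7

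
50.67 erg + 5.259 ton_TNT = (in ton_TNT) 5.259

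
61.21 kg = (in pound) 134.9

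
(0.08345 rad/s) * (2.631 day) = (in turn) 3019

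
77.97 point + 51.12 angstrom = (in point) 77.97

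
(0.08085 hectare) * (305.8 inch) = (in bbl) 3.95e+04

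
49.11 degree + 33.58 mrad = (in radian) 0.8907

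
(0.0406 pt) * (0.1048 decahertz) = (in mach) 4.408e-08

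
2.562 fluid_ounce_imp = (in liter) 0.07279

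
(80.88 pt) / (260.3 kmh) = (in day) 4.567e-09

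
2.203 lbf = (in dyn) 9.799e+05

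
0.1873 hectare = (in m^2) 1873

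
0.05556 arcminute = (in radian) 1.616e-05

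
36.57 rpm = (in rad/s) 3.83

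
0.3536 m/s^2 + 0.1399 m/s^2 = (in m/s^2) 0.4935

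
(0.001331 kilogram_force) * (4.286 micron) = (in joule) 5.594e-08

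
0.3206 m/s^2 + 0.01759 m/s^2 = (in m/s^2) 0.3382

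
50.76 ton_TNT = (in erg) 2.124e+18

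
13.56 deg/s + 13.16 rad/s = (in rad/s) 13.4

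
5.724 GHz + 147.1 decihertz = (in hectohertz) 5.724e+07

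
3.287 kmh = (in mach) 0.002682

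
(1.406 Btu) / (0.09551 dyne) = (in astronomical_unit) 0.01038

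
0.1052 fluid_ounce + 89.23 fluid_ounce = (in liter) 2.642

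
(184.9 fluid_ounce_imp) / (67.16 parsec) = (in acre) 6.264e-25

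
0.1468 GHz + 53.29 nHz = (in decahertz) 1.468e+07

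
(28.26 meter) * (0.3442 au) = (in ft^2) 1.566e+13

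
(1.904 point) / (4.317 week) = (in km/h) 9.261e-10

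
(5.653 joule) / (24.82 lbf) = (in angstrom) 5.12e+08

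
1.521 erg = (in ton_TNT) 3.635e-17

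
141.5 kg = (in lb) 312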